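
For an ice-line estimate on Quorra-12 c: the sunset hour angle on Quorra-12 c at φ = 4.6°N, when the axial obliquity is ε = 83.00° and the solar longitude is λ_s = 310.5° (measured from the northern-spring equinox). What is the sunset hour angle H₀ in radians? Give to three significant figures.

H₀ = 1.48 rad

Solar declination: sin δ = sin ε · sin λ_s = sin 83.00° × sin 310.5° = -0.75474, so δ = -49.002°.
cos H₀ = −tan φ · tan δ = −tan(+4.6°) × tan(-49.002°) = 0.0926, so H₀ = 1.4781 rad = 84.69°.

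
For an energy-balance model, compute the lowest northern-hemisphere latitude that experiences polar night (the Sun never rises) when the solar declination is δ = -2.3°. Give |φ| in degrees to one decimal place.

Polar night requires cos H₀ = −tan φ tan δ ≥ 1, i.e. tan φ tan δ ≤ −1.
The boundary is |tan φ| · |tan δ| = 1, so |φ| = 90° − |δ| = 90° − 2.3° = 87.7° in the northern hemisphere.

|φ| = 87.7°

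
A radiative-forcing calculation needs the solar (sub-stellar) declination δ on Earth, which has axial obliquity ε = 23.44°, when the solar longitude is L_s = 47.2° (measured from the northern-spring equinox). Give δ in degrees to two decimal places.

sin δ = sin ε · sin L_s = sin 23.44° × sin 47.2° = 0.291869.
δ = arcsin(0.291869) = +16.97°.

δ = +16.97°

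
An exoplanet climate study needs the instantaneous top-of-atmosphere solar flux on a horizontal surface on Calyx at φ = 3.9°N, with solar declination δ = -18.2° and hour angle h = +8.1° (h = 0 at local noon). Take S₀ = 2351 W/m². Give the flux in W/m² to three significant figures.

2.16e+03 W/m²

cos θ_z = sin φ sin δ + cos φ cos δ cos h = -0.021244 + 0.938317 = 0.917073.
Flux = S₀ · cos θ_z = 2351 × 0.917073 = 2156 W/m².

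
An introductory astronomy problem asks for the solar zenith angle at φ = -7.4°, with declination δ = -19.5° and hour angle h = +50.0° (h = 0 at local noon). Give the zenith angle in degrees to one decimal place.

cos θ_z = sin φ sin δ + cos φ cos δ cos h = 0.042993 + 0.600872 = 0.643865.
θ_z = arccos(0.643865) = 49.9°.

θ_z = 49.9°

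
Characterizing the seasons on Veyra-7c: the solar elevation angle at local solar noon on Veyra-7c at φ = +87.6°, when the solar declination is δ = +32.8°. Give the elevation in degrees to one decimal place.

At local noon the hour angle is zero, so the zenith angle equals |φ − δ| = |+87.6° − (+32.800°)| = 54.800°.
Elevation = 90° − 54.800° = 35.2°.

35.2°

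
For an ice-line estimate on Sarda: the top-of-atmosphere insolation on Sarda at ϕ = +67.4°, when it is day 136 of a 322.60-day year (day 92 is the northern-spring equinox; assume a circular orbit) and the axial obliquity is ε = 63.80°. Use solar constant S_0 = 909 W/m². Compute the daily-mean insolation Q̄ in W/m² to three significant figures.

Solar longitude: L_s = 360° × (136 − 92)/322.60 = 49.101°.
sin δ = sin 63.80° × sin 49.101° = 0.67821, so δ = +42.704°.
cos h₀ = −tan(+67.4°) tan(+42.704°) = -2.2171 ≤ −1 ⇒ polar day, h₀ = π.
Bracket: h₀ sin ϕ sin δ + cos ϕ cos δ sin h₀ = 3.1416×0.92321×0.67821 + 0.38430×0.73487×0.00000 = 1.967051 + 0.000000 = 1.967051.
Q̄ = (S_0/π) × [bracket] = (909/π) × 1.967051 = 569.2 W/m².

Q̄ ≈ 569 W/m²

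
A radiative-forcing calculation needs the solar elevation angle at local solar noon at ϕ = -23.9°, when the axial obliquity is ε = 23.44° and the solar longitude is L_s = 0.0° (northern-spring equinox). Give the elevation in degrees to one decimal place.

Solar declination: sin δ = sin ε · sin L_s = sin 23.44° × sin 0.0° = 0.00000, so δ = +0.000°.
At local noon the hour angle is zero, so the zenith angle equals |ϕ − δ| = |-23.9° − (+0.000°)| = 23.900°.
Elevation = 90° − 23.900° = 66.1°.

66.1°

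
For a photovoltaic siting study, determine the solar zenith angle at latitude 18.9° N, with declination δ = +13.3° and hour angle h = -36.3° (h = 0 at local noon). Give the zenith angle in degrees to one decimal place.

cos θ_z = sin ϕ sin δ + cos ϕ cos δ cos h = 0.074517 + 0.742026 = 0.816543.
θ_z = arccos(0.816543) = 35.3°.

θ_z = 35.3°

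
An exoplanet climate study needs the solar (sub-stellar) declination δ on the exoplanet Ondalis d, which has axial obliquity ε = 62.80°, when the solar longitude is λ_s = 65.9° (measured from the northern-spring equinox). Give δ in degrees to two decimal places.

sin δ = sin ε · sin λ_s = sin 62.80° × sin 65.9° = 0.811890.
δ = arcsin(0.811890) = +54.28°.

δ = +54.28°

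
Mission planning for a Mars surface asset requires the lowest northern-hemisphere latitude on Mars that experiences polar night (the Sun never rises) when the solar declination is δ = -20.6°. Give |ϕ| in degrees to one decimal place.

|ϕ| = 69.4°

Polar night requires cos h₀ = −tan ϕ tan δ ≥ 1, i.e. tan ϕ tan δ ≤ −1.
The boundary is |tan ϕ| · |tan δ| = 1, so |ϕ| = 90° − |δ| = 90° − 20.6° = 69.4° in the northern hemisphere.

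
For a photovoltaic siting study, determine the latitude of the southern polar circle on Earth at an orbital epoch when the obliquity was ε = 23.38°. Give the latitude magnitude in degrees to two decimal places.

The polar circle is the lowest latitude that experiences at least one full rotation of continuous darkness at the northern-summer solstice; it lies at |φ| = 90° − ε = 90° − 23.38° = 66.62°.

66.62°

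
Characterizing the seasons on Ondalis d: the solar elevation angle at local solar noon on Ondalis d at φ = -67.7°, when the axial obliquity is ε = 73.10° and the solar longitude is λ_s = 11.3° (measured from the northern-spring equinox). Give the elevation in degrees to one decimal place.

Solar declination: sin δ = sin ε · sin λ_s = sin 73.10° × sin 11.3° = 0.18748, so δ = +10.806°.
At local noon the hour angle is zero, so the zenith angle equals |φ − δ| = |-67.7° − (+10.806°)| = 78.506°.
Elevation = 90° − 78.506° = 11.5°.

11.5°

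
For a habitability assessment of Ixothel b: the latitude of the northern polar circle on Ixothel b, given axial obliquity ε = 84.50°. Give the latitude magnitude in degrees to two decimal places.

5.50°

The polar circle is the lowest latitude that experiences at least one full rotation of continuous daylight at the northern-summer solstice; it lies at |ϕ| = 90° − ε = 90° − 84.50° = 5.50°.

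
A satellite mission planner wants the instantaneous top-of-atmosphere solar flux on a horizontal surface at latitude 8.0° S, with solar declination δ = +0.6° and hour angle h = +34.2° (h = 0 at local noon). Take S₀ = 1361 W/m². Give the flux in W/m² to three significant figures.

cos θ_z = sin φ sin δ + cos φ cos δ cos h = -0.001457 + 0.818987 = 0.817530.
Flux = S₀ · cos θ_z = 1361 × 0.817530 = 1113 W/m².

1.11e+03 W/m²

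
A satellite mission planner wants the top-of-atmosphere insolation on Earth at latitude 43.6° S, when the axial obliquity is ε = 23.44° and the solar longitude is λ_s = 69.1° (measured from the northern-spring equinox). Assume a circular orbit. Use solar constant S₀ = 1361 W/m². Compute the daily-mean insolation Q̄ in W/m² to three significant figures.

Q̄ ≈ 138 W/m²

Solar declination: sin δ = sin ε · sin λ_s = sin 23.44° × sin 69.1° = 0.37162, so δ = +21.815°.
cos H₀ = −tan(-43.6°) tan(+21.815°) = 0.3812, H₀ = 1.1797 rad.
Bracket: H₀ sin φ sin δ + cos φ cos δ sin H₀ = 1.1797×-0.68962×0.37162 + 0.72417×0.92839×0.92450 = -0.302329 + 0.621553 = 0.319224.
Q̄ = (S₀/π) × [bracket] = (1361/π) × 0.319224 = 138.3 W/m².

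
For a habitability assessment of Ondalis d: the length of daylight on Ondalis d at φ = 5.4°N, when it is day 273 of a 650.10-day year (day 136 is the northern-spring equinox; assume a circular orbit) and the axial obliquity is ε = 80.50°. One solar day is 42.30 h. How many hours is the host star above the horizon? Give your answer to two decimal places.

25.39 h

Solar longitude: λ_s = 360° × (273 − 136)/650.10 = 75.865°.
sin δ = sin 80.50° × sin 75.865° = 0.95642, so δ = +73.024°.
cos H₀ = −tan φ · tan δ = −tan(+5.4°) × tan(+73.024°) = -0.3096, so H₀ = 1.8856 rad = 108.04°.
Daylight = 2H₀/(2π) × 42.30 h = (1.8856/π) × 42.30 = 25.39 h.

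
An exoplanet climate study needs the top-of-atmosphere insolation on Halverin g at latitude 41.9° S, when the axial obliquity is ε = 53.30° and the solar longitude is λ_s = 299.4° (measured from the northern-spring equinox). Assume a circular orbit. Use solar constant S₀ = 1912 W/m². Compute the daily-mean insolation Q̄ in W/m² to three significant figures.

Solar declination: sin δ = sin ε · sin λ_s = sin 53.30° × sin 299.4° = -0.69852, so δ = -44.308°.
cos H₀ = −tan(-41.9°) tan(-44.308°) = -0.8758, H₀ = 2.6380 rad.
Bracket: H₀ sin φ sin δ + cos φ cos δ sin H₀ = 2.6380×-0.66783×-0.69852 + 0.74431×0.71559×0.48260 = 1.230608 + 0.257043 = 1.487651.
Q̄ = (S₀/π) × [bracket] = (1912/π) × 1.487651 = 905.4 W/m².

Q̄ ≈ 905 W/m²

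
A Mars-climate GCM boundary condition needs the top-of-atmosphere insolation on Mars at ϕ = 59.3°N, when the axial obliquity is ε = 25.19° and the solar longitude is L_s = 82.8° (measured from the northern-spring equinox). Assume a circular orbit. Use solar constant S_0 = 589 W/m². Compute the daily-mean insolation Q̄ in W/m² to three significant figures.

Solar declination: sin δ = sin ε · sin L_s = sin 25.19° × sin 82.8° = 0.42227, so δ = +24.978°.
cos h₀ = −tan(+59.3°) tan(+24.978°) = -0.7846, h₀ = 2.4728 rad.
Bracket: h₀ sin ϕ sin δ + cos ϕ cos δ sin h₀ = 2.4728×0.85985×0.42227 + 0.51054×0.90647×0.62006 = 0.897846 + 0.286957 = 1.184803.
Q̄ = (S_0/π) × [bracket] = (589/π) × 1.184803 = 222.1 W/m².

Q̄ ≈ 222 W/m²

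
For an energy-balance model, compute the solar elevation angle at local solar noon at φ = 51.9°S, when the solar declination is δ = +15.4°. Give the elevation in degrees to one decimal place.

At local noon the hour angle is zero, so the zenith angle equals |φ − δ| = |-51.9° − (+15.400°)| = 67.300°.
Elevation = 90° − 67.300° = 22.7°.

22.7°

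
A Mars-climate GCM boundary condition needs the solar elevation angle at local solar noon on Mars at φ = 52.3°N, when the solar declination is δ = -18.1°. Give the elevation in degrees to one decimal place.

19.6°

At local noon the hour angle is zero, so the zenith angle equals |φ − δ| = |+52.3° − (-18.100°)| = 70.400°.
Elevation = 90° − 70.400° = 19.6°.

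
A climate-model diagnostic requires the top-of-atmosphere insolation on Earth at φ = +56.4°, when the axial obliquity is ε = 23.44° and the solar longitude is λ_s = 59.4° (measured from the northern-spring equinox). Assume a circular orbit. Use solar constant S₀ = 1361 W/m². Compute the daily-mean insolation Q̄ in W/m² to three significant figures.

Q̄ ≈ 454 W/m²

Solar declination: sin δ = sin ε · sin λ_s = sin 23.44° × sin 59.4° = 0.34239, so δ = +20.023°.
cos H₀ = −tan(+56.4°) tan(+20.023°) = -0.5485, H₀ = 2.1514 rad.
Bracket: H₀ sin φ sin δ + cos φ cos δ sin H₀ = 2.1514×0.83292×0.34239 + 0.55339×0.93956×0.83615 = 0.613544 + 0.434750 = 1.048294.
Q̄ = (S₀/π) × [bracket] = (1361/π) × 1.048294 = 454.1 W/m².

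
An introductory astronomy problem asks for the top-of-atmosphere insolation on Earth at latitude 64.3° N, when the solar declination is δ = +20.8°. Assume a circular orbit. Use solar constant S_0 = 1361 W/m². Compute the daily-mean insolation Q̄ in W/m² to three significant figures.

Q̄ ≈ 452 W/m²

cos h₀ = −tan(+64.3°) tan(+20.800°) = -0.7893, h₀ = 2.4805 rad.
Bracket: h₀ sin ϕ sin δ + cos ϕ cos δ sin h₀ = 2.4805×0.90108×0.35511 + 0.43366×0.93483×0.61401 = 0.793717 + 0.248919 = 1.042636.
Q̄ = (S_0/π) × [bracket] = (1361/π) × 1.042636 = 451.7 W/m².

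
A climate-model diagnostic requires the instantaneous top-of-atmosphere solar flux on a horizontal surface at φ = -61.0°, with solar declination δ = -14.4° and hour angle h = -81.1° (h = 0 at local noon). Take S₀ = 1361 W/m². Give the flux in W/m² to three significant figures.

395 W/m²

cos θ_z = sin φ sin δ + cos φ cos δ cos h = 0.217509 + 0.072649 = 0.290158.
Flux = S₀ · cos θ_z = 1361 × 0.290158 = 394.9 W/m².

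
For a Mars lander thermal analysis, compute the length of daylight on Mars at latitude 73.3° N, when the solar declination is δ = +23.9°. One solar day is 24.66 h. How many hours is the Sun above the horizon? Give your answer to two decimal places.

24.66 h

Sunrise equation: cos h₀ = −tan ϕ · tan δ = -1.4771 ≤ −1, so the Sun never sets (polar day) and h₀ = π.
Daylight = 2h₀/(2π) × 24.66 h = (3.1416/π) × 24.66 = 24.66 h.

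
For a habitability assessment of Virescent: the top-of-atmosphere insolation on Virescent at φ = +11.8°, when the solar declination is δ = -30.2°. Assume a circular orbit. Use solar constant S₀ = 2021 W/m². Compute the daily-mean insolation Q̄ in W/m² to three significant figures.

Q̄ ≈ 444 W/m²

cos H₀ = −tan(+11.8°) tan(-30.200°) = 0.1216, H₀ = 1.4489 rad.
Bracket: H₀ sin φ sin δ + cos φ cos δ sin H₀ = 1.4489×0.20450×-0.50302 + 0.97887×0.86427×0.99258 = -0.149045 + 0.839731 = 0.690686.
Q̄ = (S₀/π) × [bracket] = (2021/π) × 0.690686 = 444.3 W/m².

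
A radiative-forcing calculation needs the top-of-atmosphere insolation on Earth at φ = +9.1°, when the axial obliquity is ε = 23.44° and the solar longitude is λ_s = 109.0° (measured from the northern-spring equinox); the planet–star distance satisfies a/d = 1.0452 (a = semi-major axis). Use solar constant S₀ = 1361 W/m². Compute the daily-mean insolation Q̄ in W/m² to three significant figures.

Q̄ ≈ 478 W/m²

Solar declination: sin δ = sin ε · sin λ_s = sin 23.44° × sin 109.0° = 0.37612, so δ = +22.093°.
cos H₀ = −tan(+9.1°) tan(+22.093°) = -0.0650, H₀ = 1.6359 rad.
Bracket: H₀ sin φ sin δ + cos φ cos δ sin H₀ = 1.6359×0.15816×0.37612 + 0.98741×0.92657×0.99788 = 0.097315 + 0.912965 = 1.010280.
Inverse-square distance factor (a/d)² = 1.0452² = 1.092443.
Q̄ = (S₀/π) × 1.092443 × [bracket] = (1361/π) × 1.092443 × 1.010280 = 478.1 W/m².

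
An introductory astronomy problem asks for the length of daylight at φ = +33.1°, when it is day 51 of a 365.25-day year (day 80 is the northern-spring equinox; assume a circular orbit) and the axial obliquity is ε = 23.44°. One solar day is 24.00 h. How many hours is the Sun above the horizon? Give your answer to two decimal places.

11.03 h

Solar longitude: λ_s = 360° × (51 − 80)/365.25 = -28.583°, i.e. -28.583° + 360° = 331.417°.
sin δ = sin 23.44° × sin 331.417° = -0.19032, so δ = -10.971°.
cos H₀ = −tan φ · tan δ = −tan(+33.1°) × tan(-10.971°) = 0.1264, so H₀ = 1.4441 rad = 82.74°.
Daylight = 2H₀/(2π) × 24.00 h = (1.4441/π) × 24.00 = 11.03 h.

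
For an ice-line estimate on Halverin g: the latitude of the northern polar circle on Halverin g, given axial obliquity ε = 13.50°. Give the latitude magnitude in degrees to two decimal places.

76.50°

The polar circle is the lowest latitude that experiences at least one full rotation of continuous daylight at the northern-summer solstice; it lies at |ϕ| = 90° − ε = 90° − 13.50° = 76.50°.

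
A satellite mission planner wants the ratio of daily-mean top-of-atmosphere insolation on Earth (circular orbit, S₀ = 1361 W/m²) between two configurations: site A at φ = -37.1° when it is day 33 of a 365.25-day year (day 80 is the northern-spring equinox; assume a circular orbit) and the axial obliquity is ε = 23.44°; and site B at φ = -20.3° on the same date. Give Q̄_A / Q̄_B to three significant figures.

Q̄_A / Q̄_B ≈ 0.996

— Configuration A (φ=-37.1°):
Solar longitude: λ_s = 360° × (33 − 80)/365.25 = -46.324°, i.e. -46.324° + 360° = 313.676°.
sin δ = sin 23.44° × sin 313.676° = -0.28771, so δ = -16.721°.
cos H₀ = −tan(-37.1°) tan(-16.721°) = -0.2272, H₀ = 1.8000 rad.
Bracket: H₀ sin φ sin δ + cos φ cos δ sin H₀ = 1.8000×-0.60321×-0.28771 + 0.79758×0.95772×0.97385 = 0.312389 + 0.743883 = 1.056272.
Q̄ = (S₀/π) × [bracket] = (1361/π) × 1.056272 = 457.60 W/m².
— Configuration B (φ=-20.3°):
cos H₀ = −tan(-20.3°) tan(-16.721°) = -0.1111, H₀ = 1.6822 rad.
Bracket: H₀ sin φ sin δ + cos φ cos δ sin H₀ = 1.6822×-0.34694×-0.28771 + 0.93789×0.95772×0.99381 = 0.167914 + 0.892676 = 1.060590.
Q̄ = (S₀/π) × [bracket] = (1361/π) × 1.060590 = 459.47 W/m².
Ratio Q̄_A / Q̄_B = 457.60 / 459.47 = 0.9959.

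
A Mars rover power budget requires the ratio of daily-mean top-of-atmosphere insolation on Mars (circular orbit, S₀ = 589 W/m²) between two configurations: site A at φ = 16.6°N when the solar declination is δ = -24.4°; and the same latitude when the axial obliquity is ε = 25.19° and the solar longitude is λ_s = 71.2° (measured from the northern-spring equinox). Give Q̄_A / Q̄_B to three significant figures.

— Configuration A (φ=+16.6°):
cos H₀ = −tan(+16.6°) tan(-24.400°) = 0.1352, H₀ = 1.4352 rad.
Bracket: H₀ sin φ sin δ + cos φ cos δ sin H₀ = 1.4352×0.28569×-0.41310 + 0.95832×0.91068×0.99081 = -0.169380 + 0.864703 = 0.695323.
Q̄ = (S₀/π) × [bracket] = (589/π) × 0.695323 = 130.36 W/m².
— Configuration B (φ=+16.6°):
Solar declination: sin δ = sin ε · sin λ_s = sin 25.19° × sin 71.2° = 0.40291, so δ = +23.760°.
cos H₀ = −tan(+16.6°) tan(+23.760°) = -0.1312, H₀ = 1.7024 rad.
Bracket: H₀ sin φ sin δ + cos φ cos δ sin H₀ = 1.7024×0.28569×0.40291 + 0.95832×0.91524×0.99135 = 0.195959 + 0.869506 = 1.065465.
Q̄ = (S₀/π) × [bracket] = (589/π) × 1.065465 = 199.76 W/m².
Ratio Q̄_A / Q̄_B = 130.36 / 199.76 = 0.6526.

Q̄_A / Q̄_B ≈ 0.653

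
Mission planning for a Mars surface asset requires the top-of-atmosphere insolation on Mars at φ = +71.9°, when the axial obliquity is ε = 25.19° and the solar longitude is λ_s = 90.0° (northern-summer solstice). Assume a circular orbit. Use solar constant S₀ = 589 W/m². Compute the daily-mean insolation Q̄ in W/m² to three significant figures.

Q̄ ≈ 238 W/m²

Solar declination: sin δ = sin ε · sin λ_s = sin 25.19° × sin 90.0° = 0.42562, so δ = +25.190°.
cos H₀ = −tan(+71.9°) tan(+25.190°) = -1.4390 ≤ −1 ⇒ polar day, H₀ = π.
Bracket: H₀ sin φ sin δ + cos φ cos δ sin H₀ = 3.1416×0.95052×0.42562 + 0.31068×0.90490×0.00000 = 1.270967 + 0.000000 = 1.270967.
Q̄ = (S₀/π) × [bracket] = (589/π) × 1.270967 = 238.3 W/m².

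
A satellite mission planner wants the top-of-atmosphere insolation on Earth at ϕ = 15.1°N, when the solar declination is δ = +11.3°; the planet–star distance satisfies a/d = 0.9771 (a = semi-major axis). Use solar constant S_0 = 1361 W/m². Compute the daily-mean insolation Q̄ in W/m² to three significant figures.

Q̄ ≈ 425 W/m²

cos h₀ = −tan(+15.1°) tan(+11.300°) = -0.0539, h₀ = 1.6247 rad.
Bracket: h₀ sin ϕ sin δ + cos ϕ cos δ sin h₀ = 1.6247×0.26050×0.19595 + 0.96547×0.98061×0.99855 = 0.082933 + 0.945377 = 1.028310.
Inverse-square distance factor (a/d)² = 0.9771² = 0.954724.
Q̄ = (S_0/π) × 0.954724 × [bracket] = (1361/π) × 0.954724 × 1.028310 = 425.3 W/m².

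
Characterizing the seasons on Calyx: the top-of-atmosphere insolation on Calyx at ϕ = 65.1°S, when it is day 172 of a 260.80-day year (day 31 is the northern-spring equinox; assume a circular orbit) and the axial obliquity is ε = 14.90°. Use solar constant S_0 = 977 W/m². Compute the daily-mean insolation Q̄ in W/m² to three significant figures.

Q̄ ≈ 161 W/m²

Solar longitude: L_s = 360° × (172 − 31)/260.80 = 194.632°.
sin δ = sin 14.90° × sin 194.632° = -0.06495, so δ = -3.724°.
cos h₀ = −tan(-65.1°) tan(-3.724°) = -0.1402, h₀ = 1.7115 rad.
Bracket: h₀ sin ϕ sin δ + cos ϕ cos δ sin h₀ = 1.7115×-0.90704×-0.06495 + 0.42104×0.99789×0.99012 = 0.100828 + 0.416001 = 0.516829.
Q̄ = (S_0/π) × [bracket] = (977/π) × 0.516829 = 160.7 W/m².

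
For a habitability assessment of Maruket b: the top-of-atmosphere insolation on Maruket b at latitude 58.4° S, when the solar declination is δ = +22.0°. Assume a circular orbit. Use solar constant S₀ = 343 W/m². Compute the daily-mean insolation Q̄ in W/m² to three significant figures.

Q̄ ≈ 10.2 W/m²

cos H₀ = −tan(-58.4°) tan(+22.000°) = 0.6567, H₀ = 0.8543 rad.
Bracket: H₀ sin φ sin δ + cos φ cos δ sin H₀ = 0.8543×-0.85173×0.37461 + 0.52399×0.92718×0.75412 = -0.272579 + 0.366376 = 0.093797.
Q̄ = (S₀/π) × [bracket] = (343/π) × 0.093797 = 10.24 W/m².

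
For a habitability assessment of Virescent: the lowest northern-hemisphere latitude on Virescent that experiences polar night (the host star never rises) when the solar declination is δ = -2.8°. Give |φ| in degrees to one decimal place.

Polar night requires cos H₀ = −tan φ tan δ ≥ 1, i.e. tan φ tan δ ≤ −1.
The boundary is |tan φ| · |tan δ| = 1, so |φ| = 90° − |δ| = 90° − 2.8° = 87.2° in the northern hemisphere.

|φ| = 87.2°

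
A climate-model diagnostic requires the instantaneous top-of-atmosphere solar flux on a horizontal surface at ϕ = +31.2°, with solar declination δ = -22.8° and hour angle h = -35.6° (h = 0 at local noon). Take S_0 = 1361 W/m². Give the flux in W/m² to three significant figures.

599 W/m²

cos θ_z = sin ϕ sin δ + cos ϕ cos δ cos h = -0.200744 + 0.641153 = 0.440409.
Flux = S_0 · cos θ_z = 1361 × 0.440409 = 599.4 W/m².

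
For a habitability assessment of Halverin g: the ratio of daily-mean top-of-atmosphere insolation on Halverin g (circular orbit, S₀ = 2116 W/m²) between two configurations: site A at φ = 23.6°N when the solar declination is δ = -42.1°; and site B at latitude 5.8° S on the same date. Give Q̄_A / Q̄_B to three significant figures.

Q̄_A / Q̄_B ≈ 0.368

— Configuration A (φ=+23.6°):
cos H₀ = −tan(+23.6°) tan(-42.100°) = 0.3948, H₀ = 1.1650 rad.
Bracket: H₀ sin φ sin δ + cos φ cos δ sin H₀ = 1.1650×0.40035×-0.67043 + 0.91636×0.74198×0.91878 = -0.312694 + 0.624698 = 0.312004.
Q̄ = (S₀/π) × [bracket] = (2116/π) × 0.312004 = 210.15 W/m².
— Configuration B (φ=-5.8°):
cos H₀ = −tan(-5.8°) tan(-42.100°) = -0.0918, H₀ = 1.6627 rad.
Bracket: H₀ sin φ sin δ + cos φ cos δ sin H₀ = 1.6627×-0.10106×-0.67043 + 0.99488×0.74198×0.99578 = 0.112654 + 0.735066 = 0.847720.
Q̄ = (S₀/π) × [bracket] = (2116/π) × 0.847720 = 570.98 W/m².
Ratio Q̄_A / Q̄_B = 210.15 / 570.98 = 0.3681.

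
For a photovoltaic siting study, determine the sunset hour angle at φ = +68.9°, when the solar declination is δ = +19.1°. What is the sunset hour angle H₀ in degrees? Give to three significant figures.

H₀ = 154°

cos H₀ = −tan φ · tan δ = −tan(+68.9°) × tan(+19.100°) = -0.8974, so H₀ = 2.6847 rad = 153.82°.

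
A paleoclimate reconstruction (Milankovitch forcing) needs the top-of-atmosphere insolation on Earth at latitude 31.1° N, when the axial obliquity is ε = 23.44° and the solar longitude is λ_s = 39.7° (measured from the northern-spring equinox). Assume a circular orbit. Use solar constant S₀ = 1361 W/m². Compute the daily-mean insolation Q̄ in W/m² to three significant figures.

Solar declination: sin δ = sin ε · sin λ_s = sin 23.44° × sin 39.7° = 0.25409, so δ = +14.720°.
cos H₀ = −tan(+31.1°) tan(+14.720°) = -0.1585, H₀ = 1.7299 rad.
Bracket: H₀ sin φ sin δ + cos φ cos δ sin H₀ = 1.7299×0.51653×0.25409 + 0.85627×0.96718×0.98736 = 0.227041 + 0.817699 = 1.044740.
Q̄ = (S₀/π) × [bracket] = (1361/π) × 1.044740 = 452.6 W/m².

Q̄ ≈ 453 W/m²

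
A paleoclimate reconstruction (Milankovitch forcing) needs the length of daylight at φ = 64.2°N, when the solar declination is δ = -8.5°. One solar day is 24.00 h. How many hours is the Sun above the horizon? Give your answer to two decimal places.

cos H₀ = −tan φ · tan δ = −tan(+64.2°) × tan(-8.500°) = 0.3092, so H₀ = 1.2565 rad = 71.99°.
Daylight = 2H₀/(2π) × 24.00 h = (1.2565/π) × 24.00 = 9.60 h.

9.60 h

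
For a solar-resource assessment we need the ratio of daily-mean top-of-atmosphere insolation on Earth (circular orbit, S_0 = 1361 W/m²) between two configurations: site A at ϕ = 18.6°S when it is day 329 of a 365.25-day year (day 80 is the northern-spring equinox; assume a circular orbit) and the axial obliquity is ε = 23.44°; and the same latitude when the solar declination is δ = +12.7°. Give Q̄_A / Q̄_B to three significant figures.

Q̄_A / Q̄_B ≈ 1.31

— Configuration A (ϕ=-18.6°):
Solar longitude: L_s = 360° × (329 − 80)/365.25 = 245.421°.
sin δ = sin 23.44° × sin 245.421° = -0.36174, so δ = -21.207°.
cos h₀ = −tan(-18.6°) tan(-21.207°) = -0.1306, h₀ = 1.7018 rad.
Bracket: h₀ sin ϕ sin δ + cos ϕ cos δ sin h₀ = 1.7018×-0.31896×-0.36174 + 0.94777×0.93228×0.99144 = 0.196355 + 0.876024 = 1.072379.
Q̄ = (S_0/π) × [bracket] = (1361/π) × 1.072379 = 464.58 W/m².
— Configuration B (ϕ=-18.6°):
cos h₀ = −tan(-18.6°) tan(+12.700°) = 0.0758, h₀ = 1.4949 rad.
Bracket: h₀ sin ϕ sin δ + cos ϕ cos δ sin h₀ = 1.4949×-0.31896×0.21985 + 0.94777×0.97553×0.99712 = -0.104827 + 0.921915 = 0.817088.
Q̄ = (S_0/π) × [bracket] = (1361/π) × 0.817088 = 353.98 W/m².
Ratio Q̄_A / Q̄_B = 464.58 / 353.98 = 1.312.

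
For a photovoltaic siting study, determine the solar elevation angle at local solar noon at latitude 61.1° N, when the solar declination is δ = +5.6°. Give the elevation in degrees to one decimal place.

34.5°

At local noon the hour angle is zero, so the zenith angle equals |ϕ − δ| = |+61.1° − (+5.600°)| = 55.500°.
Elevation = 90° − 55.500° = 34.5°.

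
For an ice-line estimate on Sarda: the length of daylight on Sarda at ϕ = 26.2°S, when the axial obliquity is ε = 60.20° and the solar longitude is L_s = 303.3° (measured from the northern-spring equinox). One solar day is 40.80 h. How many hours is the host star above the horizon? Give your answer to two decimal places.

27.48 h

Solar declination: sin δ = sin ε · sin L_s = sin 60.20° × sin 303.3° = -0.72528, so δ = -46.493°.
cos h₀ = −tan ϕ · tan δ = −tan(-26.2°) × tan(-46.493°) = -0.5184, so h₀ = 2.1158 rad = 121.22°.
Daylight = 2h₀/(2π) × 40.80 h = (2.1158/π) × 40.80 = 27.48 h.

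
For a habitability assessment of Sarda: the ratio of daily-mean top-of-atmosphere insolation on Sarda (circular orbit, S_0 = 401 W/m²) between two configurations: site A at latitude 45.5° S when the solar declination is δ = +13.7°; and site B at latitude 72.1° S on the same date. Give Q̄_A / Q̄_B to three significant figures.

Q̄_A / Q̄_B ≈ 12.6

— Configuration A (ϕ=-45.5°):
cos h₀ = −tan(-45.5°) tan(+13.700°) = 0.2481, h₀ = 1.3201 rad.
Bracket: h₀ sin ϕ sin δ + cos ϕ cos δ sin h₀ = 1.3201×-0.71325×0.23684 + 0.70091×0.97155×0.96874 = -0.222999 + 0.659682 = 0.436683.
Q̄ = (S_0/π) × [bracket] = (401/π) × 0.436683 = 55.739 W/m².
— Configuration B (ϕ=-72.1°):
cos h₀ = −tan(-72.1°) tan(+13.700°) = 0.7547, h₀ = 0.7155 rad.
Bracket: h₀ sin ϕ sin δ + cos ϕ cos δ sin h₀ = 0.7155×-0.95159×0.23684 + 0.30736×0.97155×0.65603 = -0.161256 + 0.195901 = 0.034645.
Q̄ = (S_0/π) × [bracket] = (401/π) × 0.034645 = 4.4222 W/m².
Ratio Q̄_A / Q̄_B = 55.739 / 4.4222 = 12.60.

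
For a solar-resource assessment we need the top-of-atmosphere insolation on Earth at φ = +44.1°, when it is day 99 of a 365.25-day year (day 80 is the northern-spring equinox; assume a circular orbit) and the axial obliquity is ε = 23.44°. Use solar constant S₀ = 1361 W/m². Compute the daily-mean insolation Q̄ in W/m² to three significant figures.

Solar longitude: λ_s = 360° × (99 − 80)/365.25 = 18.727°.
sin δ = sin 23.44° × sin 18.727° = 0.12771, so δ = +7.337°.
cos H₀ = −tan(+44.1°) tan(+7.337°) = -0.1248, H₀ = 1.6959 rad.
Bracket: H₀ sin φ sin δ + cos φ cos δ sin H₀ = 1.6959×0.69591×0.12771 + 0.71813×0.99181×0.99218 = 0.150723 + 0.706679 = 0.857402.
Q̄ = (S₀/π) × [bracket] = (1361/π) × 0.857402 = 371.4 W/m².

Q̄ ≈ 371 W/m²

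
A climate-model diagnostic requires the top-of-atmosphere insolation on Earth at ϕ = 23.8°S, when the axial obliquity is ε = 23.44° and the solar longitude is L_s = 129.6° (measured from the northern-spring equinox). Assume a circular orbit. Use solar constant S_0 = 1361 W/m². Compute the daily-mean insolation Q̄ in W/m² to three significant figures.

Q̄ ≈ 297 W/m²

Solar declination: sin δ = sin ε · sin L_s = sin 23.44° × sin 129.6° = 0.30650, so δ = +17.849°.
cos h₀ = −tan(-23.8°) tan(+17.849°) = 0.1420, h₀ = 1.4283 rad.
Bracket: h₀ sin ϕ sin δ + cos ϕ cos δ sin h₀ = 1.4283×-0.40355×0.30650 + 0.91496×0.95187×0.98986 = -0.176664 + 0.862092 = 0.685428.
Q̄ = (S_0/π) × [bracket] = (1361/π) × 0.685428 = 296.9 W/m².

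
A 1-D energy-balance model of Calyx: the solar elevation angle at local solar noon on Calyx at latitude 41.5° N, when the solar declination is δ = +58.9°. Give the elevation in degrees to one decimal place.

72.6°

At local noon the hour angle is zero, so the zenith angle equals |ϕ − δ| = |+41.5° − (+58.900°)| = 17.400°.
Elevation = 90° − 17.400° = 72.6°.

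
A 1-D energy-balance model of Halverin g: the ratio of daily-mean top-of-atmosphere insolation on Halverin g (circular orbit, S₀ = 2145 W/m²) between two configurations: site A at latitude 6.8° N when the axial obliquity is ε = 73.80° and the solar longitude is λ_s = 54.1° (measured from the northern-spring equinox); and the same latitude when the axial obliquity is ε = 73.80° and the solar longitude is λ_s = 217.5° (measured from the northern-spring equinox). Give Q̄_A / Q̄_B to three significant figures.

— Configuration A (φ=+6.8°):
Solar declination: sin δ = sin ε · sin λ_s = sin 73.80° × sin 54.1° = 0.77788, so δ = +51.067°.
cos H₀ = −tan(+6.8°) tan(+51.067°) = -0.1476, H₀ = 1.7189 rad.
Bracket: H₀ sin φ sin δ + cos φ cos δ sin H₀ = 1.7189×0.11840×0.77788 + 0.99297×0.62842×0.98905 = 0.158312 + 0.617169 = 0.775481.
Q̄ = (S₀/π) × [bracket] = (2145/π) × 0.775481 = 529.48 W/m².
— Configuration B (φ=+6.8°):
Solar declination: sin δ = sin ε · sin λ_s = sin 73.80° × sin 217.5° = -0.58459, so δ = -35.774°.
cos H₀ = −tan(+6.8°) tan(-35.774°) = 0.0859, H₀ = 1.4848 rad.
Bracket: H₀ sin φ sin δ + cos φ cos δ sin H₀ = 1.4848×0.11840×-0.58459 + 0.99297×0.81133×0.99630 = -0.102771 + 0.802646 = 0.699875.
Q̄ = (S₀/π) × [bracket] = (2145/π) × 0.699875 = 477.86 W/m².
Ratio Q̄_A / Q̄_B = 529.48 / 477.86 = 1.108.

Q̄_A / Q̄_B ≈ 1.11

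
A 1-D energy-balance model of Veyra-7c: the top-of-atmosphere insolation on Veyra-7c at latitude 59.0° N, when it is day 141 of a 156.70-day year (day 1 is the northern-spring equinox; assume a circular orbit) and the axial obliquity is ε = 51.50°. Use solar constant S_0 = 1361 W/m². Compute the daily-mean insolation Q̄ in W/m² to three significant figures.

Solar longitude: L_s = 360° × (141 − 1)/156.70 = 321.634°.
sin δ = sin 51.50° × sin 321.634° = -0.48575, so δ = -29.062°.
cos h₀ = −tan(+59.0°) tan(-29.062°) = 0.9249, h₀ = 0.3901 rad.
Bracket: h₀ sin ϕ sin δ + cos ϕ cos δ sin h₀ = 0.3901×0.85717×-0.48575 + 0.51504×0.87410×0.38026 = -0.162426 + 0.171192 = 0.008766.
Q̄ = (S_0/π) × [bracket] = (1361/π) × 0.008766 = 3.798 W/m².

Q̄ ≈ 3.80 W/m²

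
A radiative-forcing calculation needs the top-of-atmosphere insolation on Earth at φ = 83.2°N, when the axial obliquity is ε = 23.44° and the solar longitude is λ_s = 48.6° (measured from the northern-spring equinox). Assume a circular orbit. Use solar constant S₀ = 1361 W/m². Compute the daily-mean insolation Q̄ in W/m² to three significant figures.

Solar declination: sin δ = sin ε · sin λ_s = sin 23.44° × sin 48.6° = 0.29839, so δ = +17.361°.
cos H₀ = −tan(+83.2°) tan(+17.361°) = -2.6218 ≤ −1 ⇒ polar day, H₀ = π.
Bracket: H₀ sin φ sin δ + cos φ cos δ sin H₀ = 3.1416×0.99297×0.29839 + 0.11840×0.95445×0.00000 = 0.930832 + 0.000000 = 0.930832.
Q̄ = (S₀/π) × [bracket] = (1361/π) × 0.930832 = 403.3 W/m².

Q̄ ≈ 403 W/m²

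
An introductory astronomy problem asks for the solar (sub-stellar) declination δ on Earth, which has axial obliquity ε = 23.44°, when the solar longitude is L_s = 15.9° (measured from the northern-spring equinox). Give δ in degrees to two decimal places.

δ = +6.26°

sin δ = sin ε · sin L_s = sin 23.44° × sin 15.9° = 0.108978.
δ = arcsin(0.108978) = +6.26°.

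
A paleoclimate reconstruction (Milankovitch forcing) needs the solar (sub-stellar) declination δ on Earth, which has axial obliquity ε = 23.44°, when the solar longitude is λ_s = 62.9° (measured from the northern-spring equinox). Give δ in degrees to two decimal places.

δ = +20.74°

sin δ = sin ε · sin λ_s = sin 23.44° × sin 62.9° = 0.354116.
δ = arcsin(0.354116) = +20.74°.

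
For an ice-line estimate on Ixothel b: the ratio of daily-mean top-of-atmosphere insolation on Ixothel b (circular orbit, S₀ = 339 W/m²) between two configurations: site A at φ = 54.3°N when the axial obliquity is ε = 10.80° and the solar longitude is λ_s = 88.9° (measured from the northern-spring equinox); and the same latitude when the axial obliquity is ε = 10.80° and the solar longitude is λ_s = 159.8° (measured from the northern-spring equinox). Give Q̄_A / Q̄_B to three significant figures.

Q̄_A / Q̄_B ≈ 1.25

— Configuration A (φ=+54.3°):
Solar declination: sin δ = sin ε · sin λ_s = sin 10.80° × sin 88.9° = 0.18735, so δ = +10.798°.
cos H₀ = −tan(+54.3°) tan(+10.798°) = -0.2654, H₀ = 1.8394 rad.
Bracket: H₀ sin φ sin δ + cos φ cos δ sin H₀ = 1.8394×0.81208×0.18735 + 0.58354×0.98229×0.96413 = 0.279852 + 0.552645 = 0.832497.
Q̄ = (S₀/π) × [bracket] = (339/π) × 0.832497 = 89.832 W/m².
— Configuration B (φ=+54.3°):
Solar declination: sin δ = sin ε · sin λ_s = sin 10.80° × sin 159.8° = 0.06470, so δ = +3.710°.
cos H₀ = −tan(+54.3°) tan(+3.710°) = -0.0902, H₀ = 1.6612 rad.
Bracket: H₀ sin φ sin δ + cos φ cos δ sin H₀ = 1.6612×0.81208×0.06470 + 0.58354×0.99790×0.99592 = 0.087282 + 0.579939 = 0.667221.
Q̄ = (S₀/π) × [bracket] = (339/π) × 0.667221 = 71.998 W/m².
Ratio Q̄_A / Q̄_B = 89.832 / 71.998 = 1.248.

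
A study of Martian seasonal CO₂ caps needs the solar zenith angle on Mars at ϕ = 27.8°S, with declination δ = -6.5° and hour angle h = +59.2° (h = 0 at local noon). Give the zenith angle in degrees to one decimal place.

θ_z = 59.8°

cos θ_z = sin ϕ sin δ + cos ϕ cos δ cos h = 0.052796 + 0.450032 = 0.502828.
θ_z = arccos(0.502828) = 59.8°.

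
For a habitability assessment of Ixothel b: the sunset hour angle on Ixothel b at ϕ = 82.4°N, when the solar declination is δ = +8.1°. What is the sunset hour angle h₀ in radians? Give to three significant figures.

h₀ = 3.14 rad

Sunrise equation: cos h₀ = −tan ϕ · tan δ = -1.0666 ≤ −1, so the host star never sets (polar day) and h₀ = π.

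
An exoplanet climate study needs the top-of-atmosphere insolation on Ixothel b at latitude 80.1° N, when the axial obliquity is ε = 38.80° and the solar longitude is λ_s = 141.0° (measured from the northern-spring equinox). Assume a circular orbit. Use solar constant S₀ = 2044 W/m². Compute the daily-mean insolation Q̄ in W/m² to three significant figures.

Solar declination: sin δ = sin ε · sin λ_s = sin 38.80° × sin 141.0° = 0.39433, so δ = +23.224°.
cos H₀ = −tan(+80.1°) tan(+23.224°) = -2.4587 ≤ −1 ⇒ polar day, H₀ = π.
Bracket: H₀ sin φ sin δ + cos φ cos δ sin H₀ = 3.1416×0.98511×0.39433 + 0.17193×0.91897×0.00000 = 1.220381 + 0.000000 = 1.220381.
Q̄ = (S₀/π) × [bracket] = (2044/π) × 1.220381 = 794.0 W/m².

Q̄ ≈ 794 W/m²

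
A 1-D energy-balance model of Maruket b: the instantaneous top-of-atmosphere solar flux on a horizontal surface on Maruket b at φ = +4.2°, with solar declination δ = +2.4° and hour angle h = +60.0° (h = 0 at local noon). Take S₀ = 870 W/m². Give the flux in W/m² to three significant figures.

cos θ_z = sin φ sin δ + cos φ cos δ cos h = 0.003067 + 0.498220 = 0.501287.
Flux = S₀ · cos θ_z = 870 × 0.501287 = 436.1 W/m².

436 W/m²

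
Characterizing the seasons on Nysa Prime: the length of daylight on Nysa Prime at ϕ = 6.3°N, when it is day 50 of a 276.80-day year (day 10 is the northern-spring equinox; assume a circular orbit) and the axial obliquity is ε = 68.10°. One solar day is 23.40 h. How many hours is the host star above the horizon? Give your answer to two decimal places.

Solar longitude: L_s = 360° × (50 − 10)/276.80 = 52.023°.
sin δ = sin 68.10° × sin 52.023° = 0.73138, so δ = +47.002°.
cos h₀ = −tan ϕ · tan δ = −tan(+6.3°) × tan(+47.002°) = -0.1184, so h₀ = 1.6895 rad = 96.80°.
Daylight = 2h₀/(2π) × 23.40 h = (1.6895/π) × 23.40 = 12.58 h.

12.58 h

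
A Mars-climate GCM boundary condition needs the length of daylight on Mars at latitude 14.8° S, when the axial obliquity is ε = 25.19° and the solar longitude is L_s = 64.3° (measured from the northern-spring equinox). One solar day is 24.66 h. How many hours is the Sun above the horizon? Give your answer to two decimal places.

Solar declination: sin δ = sin ε · sin L_s = sin 25.19° × sin 64.3° = 0.38352, so δ = +22.552°.
cos h₀ = −tan ϕ · tan δ = −tan(-14.8°) × tan(+22.552°) = 0.1097, so h₀ = 1.4609 rad = 83.70°.
Daylight = 2h₀/(2π) × 24.66 h = (1.4609/π) × 24.66 = 11.47 h.

11.47 h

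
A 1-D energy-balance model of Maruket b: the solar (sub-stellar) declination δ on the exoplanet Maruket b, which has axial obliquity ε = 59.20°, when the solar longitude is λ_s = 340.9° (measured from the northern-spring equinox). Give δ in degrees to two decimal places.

sin δ = sin ε · sin λ_s = sin 59.20° × sin 340.9° = -0.281067.
δ = arcsin(-0.281067) = -16.32°.

δ = -16.32°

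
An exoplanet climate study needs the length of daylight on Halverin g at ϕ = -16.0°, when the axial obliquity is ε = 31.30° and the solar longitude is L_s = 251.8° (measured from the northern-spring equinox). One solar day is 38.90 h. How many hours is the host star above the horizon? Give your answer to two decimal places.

21.47 h

Solar declination: sin δ = sin ε · sin L_s = sin 31.30° × sin 251.8° = -0.49353, so δ = -29.573°.
cos h₀ = −tan ϕ · tan δ = −tan(-16.0°) × tan(-29.573°) = -0.1627, so h₀ = 1.7342 rad = 99.36°.
Daylight = 2h₀/(2π) × 38.90 h = (1.7342/π) × 38.90 = 21.47 h.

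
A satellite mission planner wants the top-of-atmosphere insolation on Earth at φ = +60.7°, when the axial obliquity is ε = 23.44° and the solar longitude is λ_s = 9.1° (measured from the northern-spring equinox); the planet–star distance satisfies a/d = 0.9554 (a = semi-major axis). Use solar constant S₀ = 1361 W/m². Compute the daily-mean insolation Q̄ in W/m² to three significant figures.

Solar declination: sin δ = sin ε · sin λ_s = sin 23.44° × sin 9.1° = 0.06291, so δ = +3.607°.
cos H₀ = −tan(+60.7°) tan(+3.607°) = -0.1123, H₀ = 1.6834 rad.
Bracket: H₀ sin φ sin δ + cos φ cos δ sin H₀ = 1.6834×0.87207×0.06291 + 0.48938×0.99802×0.99367 = 0.092355 + 0.485319 = 0.577674.
Inverse-square distance factor (a/d)² = 0.9554² = 0.912789.
Q̄ = (S₀/π) × 0.912789 × [bracket] = (1361/π) × 0.912789 × 0.577674 = 228.4 W/m².

Q̄ ≈ 228 W/m²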